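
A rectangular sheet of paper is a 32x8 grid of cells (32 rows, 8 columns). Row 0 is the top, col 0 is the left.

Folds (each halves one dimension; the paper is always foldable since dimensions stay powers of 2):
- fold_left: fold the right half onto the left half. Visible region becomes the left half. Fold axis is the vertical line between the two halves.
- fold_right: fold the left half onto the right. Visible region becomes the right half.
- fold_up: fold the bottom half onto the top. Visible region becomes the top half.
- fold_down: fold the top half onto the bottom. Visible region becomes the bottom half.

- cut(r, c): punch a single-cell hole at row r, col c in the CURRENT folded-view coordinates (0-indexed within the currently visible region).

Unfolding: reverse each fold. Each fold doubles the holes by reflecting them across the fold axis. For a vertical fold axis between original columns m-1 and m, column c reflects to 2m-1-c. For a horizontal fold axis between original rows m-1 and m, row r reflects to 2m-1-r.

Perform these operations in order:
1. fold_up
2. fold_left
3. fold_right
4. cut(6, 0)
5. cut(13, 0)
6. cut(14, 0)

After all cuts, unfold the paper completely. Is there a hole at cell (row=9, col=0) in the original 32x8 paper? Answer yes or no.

Answer: no

Derivation:
Op 1 fold_up: fold axis h@16; visible region now rows[0,16) x cols[0,8) = 16x8
Op 2 fold_left: fold axis v@4; visible region now rows[0,16) x cols[0,4) = 16x4
Op 3 fold_right: fold axis v@2; visible region now rows[0,16) x cols[2,4) = 16x2
Op 4 cut(6, 0): punch at orig (6,2); cuts so far [(6, 2)]; region rows[0,16) x cols[2,4) = 16x2
Op 5 cut(13, 0): punch at orig (13,2); cuts so far [(6, 2), (13, 2)]; region rows[0,16) x cols[2,4) = 16x2
Op 6 cut(14, 0): punch at orig (14,2); cuts so far [(6, 2), (13, 2), (14, 2)]; region rows[0,16) x cols[2,4) = 16x2
Unfold 1 (reflect across v@2): 6 holes -> [(6, 1), (6, 2), (13, 1), (13, 2), (14, 1), (14, 2)]
Unfold 2 (reflect across v@4): 12 holes -> [(6, 1), (6, 2), (6, 5), (6, 6), (13, 1), (13, 2), (13, 5), (13, 6), (14, 1), (14, 2), (14, 5), (14, 6)]
Unfold 3 (reflect across h@16): 24 holes -> [(6, 1), (6, 2), (6, 5), (6, 6), (13, 1), (13, 2), (13, 5), (13, 6), (14, 1), (14, 2), (14, 5), (14, 6), (17, 1), (17, 2), (17, 5), (17, 6), (18, 1), (18, 2), (18, 5), (18, 6), (25, 1), (25, 2), (25, 5), (25, 6)]
Holes: [(6, 1), (6, 2), (6, 5), (6, 6), (13, 1), (13, 2), (13, 5), (13, 6), (14, 1), (14, 2), (14, 5), (14, 6), (17, 1), (17, 2), (17, 5), (17, 6), (18, 1), (18, 2), (18, 5), (18, 6), (25, 1), (25, 2), (25, 5), (25, 6)]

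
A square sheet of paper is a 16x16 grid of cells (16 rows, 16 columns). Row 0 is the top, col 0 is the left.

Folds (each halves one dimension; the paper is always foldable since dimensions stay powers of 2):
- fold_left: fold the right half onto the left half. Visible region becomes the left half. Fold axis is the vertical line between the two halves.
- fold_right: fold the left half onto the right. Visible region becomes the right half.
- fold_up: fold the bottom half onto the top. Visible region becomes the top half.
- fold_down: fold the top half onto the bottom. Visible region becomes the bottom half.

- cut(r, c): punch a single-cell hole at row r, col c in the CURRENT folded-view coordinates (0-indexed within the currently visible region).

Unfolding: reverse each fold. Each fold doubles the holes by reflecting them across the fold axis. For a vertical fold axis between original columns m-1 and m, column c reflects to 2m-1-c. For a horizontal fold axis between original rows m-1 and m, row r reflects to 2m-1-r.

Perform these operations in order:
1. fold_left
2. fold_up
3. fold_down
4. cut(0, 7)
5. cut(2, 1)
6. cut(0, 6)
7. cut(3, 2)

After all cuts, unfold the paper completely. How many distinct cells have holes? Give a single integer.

Answer: 32

Derivation:
Op 1 fold_left: fold axis v@8; visible region now rows[0,16) x cols[0,8) = 16x8
Op 2 fold_up: fold axis h@8; visible region now rows[0,8) x cols[0,8) = 8x8
Op 3 fold_down: fold axis h@4; visible region now rows[4,8) x cols[0,8) = 4x8
Op 4 cut(0, 7): punch at orig (4,7); cuts so far [(4, 7)]; region rows[4,8) x cols[0,8) = 4x8
Op 5 cut(2, 1): punch at orig (6,1); cuts so far [(4, 7), (6, 1)]; region rows[4,8) x cols[0,8) = 4x8
Op 6 cut(0, 6): punch at orig (4,6); cuts so far [(4, 6), (4, 7), (6, 1)]; region rows[4,8) x cols[0,8) = 4x8
Op 7 cut(3, 2): punch at orig (7,2); cuts so far [(4, 6), (4, 7), (6, 1), (7, 2)]; region rows[4,8) x cols[0,8) = 4x8
Unfold 1 (reflect across h@4): 8 holes -> [(0, 2), (1, 1), (3, 6), (3, 7), (4, 6), (4, 7), (6, 1), (7, 2)]
Unfold 2 (reflect across h@8): 16 holes -> [(0, 2), (1, 1), (3, 6), (3, 7), (4, 6), (4, 7), (6, 1), (7, 2), (8, 2), (9, 1), (11, 6), (11, 7), (12, 6), (12, 7), (14, 1), (15, 2)]
Unfold 3 (reflect across v@8): 32 holes -> [(0, 2), (0, 13), (1, 1), (1, 14), (3, 6), (3, 7), (3, 8), (3, 9), (4, 6), (4, 7), (4, 8), (4, 9), (6, 1), (6, 14), (7, 2), (7, 13), (8, 2), (8, 13), (9, 1), (9, 14), (11, 6), (11, 7), (11, 8), (11, 9), (12, 6), (12, 7), (12, 8), (12, 9), (14, 1), (14, 14), (15, 2), (15, 13)]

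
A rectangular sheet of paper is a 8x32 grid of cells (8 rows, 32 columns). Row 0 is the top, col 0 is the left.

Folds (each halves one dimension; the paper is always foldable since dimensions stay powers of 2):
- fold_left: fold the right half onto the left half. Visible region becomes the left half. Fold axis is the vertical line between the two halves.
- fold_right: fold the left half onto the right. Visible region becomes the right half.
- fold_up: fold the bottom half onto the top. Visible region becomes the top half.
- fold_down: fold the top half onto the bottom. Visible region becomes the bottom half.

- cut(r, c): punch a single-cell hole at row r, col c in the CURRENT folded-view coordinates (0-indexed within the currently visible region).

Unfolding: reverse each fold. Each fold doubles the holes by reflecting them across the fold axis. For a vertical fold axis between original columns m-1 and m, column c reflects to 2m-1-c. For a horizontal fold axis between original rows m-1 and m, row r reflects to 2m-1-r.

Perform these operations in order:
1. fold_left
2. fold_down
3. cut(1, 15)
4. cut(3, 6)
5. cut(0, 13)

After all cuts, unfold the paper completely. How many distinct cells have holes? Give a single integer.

Answer: 12

Derivation:
Op 1 fold_left: fold axis v@16; visible region now rows[0,8) x cols[0,16) = 8x16
Op 2 fold_down: fold axis h@4; visible region now rows[4,8) x cols[0,16) = 4x16
Op 3 cut(1, 15): punch at orig (5,15); cuts so far [(5, 15)]; region rows[4,8) x cols[0,16) = 4x16
Op 4 cut(3, 6): punch at orig (7,6); cuts so far [(5, 15), (7, 6)]; region rows[4,8) x cols[0,16) = 4x16
Op 5 cut(0, 13): punch at orig (4,13); cuts so far [(4, 13), (5, 15), (7, 6)]; region rows[4,8) x cols[0,16) = 4x16
Unfold 1 (reflect across h@4): 6 holes -> [(0, 6), (2, 15), (3, 13), (4, 13), (5, 15), (7, 6)]
Unfold 2 (reflect across v@16): 12 holes -> [(0, 6), (0, 25), (2, 15), (2, 16), (3, 13), (3, 18), (4, 13), (4, 18), (5, 15), (5, 16), (7, 6), (7, 25)]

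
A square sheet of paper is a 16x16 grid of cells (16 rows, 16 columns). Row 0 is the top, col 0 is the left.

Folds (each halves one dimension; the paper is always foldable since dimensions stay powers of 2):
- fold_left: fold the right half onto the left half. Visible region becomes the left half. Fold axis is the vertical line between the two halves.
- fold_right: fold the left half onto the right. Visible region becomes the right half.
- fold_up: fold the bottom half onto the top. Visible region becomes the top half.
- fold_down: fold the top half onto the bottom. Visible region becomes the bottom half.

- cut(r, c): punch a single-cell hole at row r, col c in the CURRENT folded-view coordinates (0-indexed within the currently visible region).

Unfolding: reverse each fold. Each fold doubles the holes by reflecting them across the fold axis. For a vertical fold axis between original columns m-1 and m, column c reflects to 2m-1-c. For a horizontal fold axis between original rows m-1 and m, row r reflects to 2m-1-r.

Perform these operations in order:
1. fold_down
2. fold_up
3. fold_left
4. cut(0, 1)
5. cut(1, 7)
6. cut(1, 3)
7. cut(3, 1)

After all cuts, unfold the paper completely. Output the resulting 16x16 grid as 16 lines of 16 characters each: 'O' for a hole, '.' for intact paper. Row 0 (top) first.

Op 1 fold_down: fold axis h@8; visible region now rows[8,16) x cols[0,16) = 8x16
Op 2 fold_up: fold axis h@12; visible region now rows[8,12) x cols[0,16) = 4x16
Op 3 fold_left: fold axis v@8; visible region now rows[8,12) x cols[0,8) = 4x8
Op 4 cut(0, 1): punch at orig (8,1); cuts so far [(8, 1)]; region rows[8,12) x cols[0,8) = 4x8
Op 5 cut(1, 7): punch at orig (9,7); cuts so far [(8, 1), (9, 7)]; region rows[8,12) x cols[0,8) = 4x8
Op 6 cut(1, 3): punch at orig (9,3); cuts so far [(8, 1), (9, 3), (9, 7)]; region rows[8,12) x cols[0,8) = 4x8
Op 7 cut(3, 1): punch at orig (11,1); cuts so far [(8, 1), (9, 3), (9, 7), (11, 1)]; region rows[8,12) x cols[0,8) = 4x8
Unfold 1 (reflect across v@8): 8 holes -> [(8, 1), (8, 14), (9, 3), (9, 7), (9, 8), (9, 12), (11, 1), (11, 14)]
Unfold 2 (reflect across h@12): 16 holes -> [(8, 1), (8, 14), (9, 3), (9, 7), (9, 8), (9, 12), (11, 1), (11, 14), (12, 1), (12, 14), (14, 3), (14, 7), (14, 8), (14, 12), (15, 1), (15, 14)]
Unfold 3 (reflect across h@8): 32 holes -> [(0, 1), (0, 14), (1, 3), (1, 7), (1, 8), (1, 12), (3, 1), (3, 14), (4, 1), (4, 14), (6, 3), (6, 7), (6, 8), (6, 12), (7, 1), (7, 14), (8, 1), (8, 14), (9, 3), (9, 7), (9, 8), (9, 12), (11, 1), (11, 14), (12, 1), (12, 14), (14, 3), (14, 7), (14, 8), (14, 12), (15, 1), (15, 14)]

Answer: .O............O.
...O...OO...O...
................
.O............O.
.O............O.
................
...O...OO...O...
.O............O.
.O............O.
...O...OO...O...
................
.O............O.
.O............O.
................
...O...OO...O...
.O............O.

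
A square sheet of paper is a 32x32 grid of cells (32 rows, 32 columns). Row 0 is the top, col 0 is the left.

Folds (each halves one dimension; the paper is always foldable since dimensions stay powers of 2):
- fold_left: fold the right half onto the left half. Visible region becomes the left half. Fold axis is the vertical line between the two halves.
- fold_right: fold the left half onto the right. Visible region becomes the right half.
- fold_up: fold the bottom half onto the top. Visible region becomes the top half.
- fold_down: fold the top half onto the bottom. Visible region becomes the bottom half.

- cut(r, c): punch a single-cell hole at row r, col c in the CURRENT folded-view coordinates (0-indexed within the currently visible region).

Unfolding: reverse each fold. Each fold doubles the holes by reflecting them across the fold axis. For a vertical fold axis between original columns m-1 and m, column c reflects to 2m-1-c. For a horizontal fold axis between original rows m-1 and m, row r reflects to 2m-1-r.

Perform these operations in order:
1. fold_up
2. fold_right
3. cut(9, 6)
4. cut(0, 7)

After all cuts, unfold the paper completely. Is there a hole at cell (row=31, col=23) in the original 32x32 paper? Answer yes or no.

Answer: yes

Derivation:
Op 1 fold_up: fold axis h@16; visible region now rows[0,16) x cols[0,32) = 16x32
Op 2 fold_right: fold axis v@16; visible region now rows[0,16) x cols[16,32) = 16x16
Op 3 cut(9, 6): punch at orig (9,22); cuts so far [(9, 22)]; region rows[0,16) x cols[16,32) = 16x16
Op 4 cut(0, 7): punch at orig (0,23); cuts so far [(0, 23), (9, 22)]; region rows[0,16) x cols[16,32) = 16x16
Unfold 1 (reflect across v@16): 4 holes -> [(0, 8), (0, 23), (9, 9), (9, 22)]
Unfold 2 (reflect across h@16): 8 holes -> [(0, 8), (0, 23), (9, 9), (9, 22), (22, 9), (22, 22), (31, 8), (31, 23)]
Holes: [(0, 8), (0, 23), (9, 9), (9, 22), (22, 9), (22, 22), (31, 8), (31, 23)]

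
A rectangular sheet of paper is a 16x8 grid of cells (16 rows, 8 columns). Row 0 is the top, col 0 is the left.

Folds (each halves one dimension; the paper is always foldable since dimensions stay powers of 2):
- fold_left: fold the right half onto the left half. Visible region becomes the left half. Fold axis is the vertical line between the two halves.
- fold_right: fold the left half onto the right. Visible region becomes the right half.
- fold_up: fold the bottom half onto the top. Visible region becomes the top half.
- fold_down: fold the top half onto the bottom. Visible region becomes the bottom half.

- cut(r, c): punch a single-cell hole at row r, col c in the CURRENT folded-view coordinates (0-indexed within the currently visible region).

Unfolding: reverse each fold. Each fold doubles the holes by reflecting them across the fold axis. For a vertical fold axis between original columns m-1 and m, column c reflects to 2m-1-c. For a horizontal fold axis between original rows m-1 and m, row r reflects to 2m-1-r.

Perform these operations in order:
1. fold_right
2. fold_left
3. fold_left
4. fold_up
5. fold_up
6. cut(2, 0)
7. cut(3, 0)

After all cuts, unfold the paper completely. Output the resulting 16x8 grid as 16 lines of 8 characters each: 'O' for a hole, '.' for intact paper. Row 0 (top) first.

Answer: ........
........
OOOOOOOO
OOOOOOOO
OOOOOOOO
OOOOOOOO
........
........
........
........
OOOOOOOO
OOOOOOOO
OOOOOOOO
OOOOOOOO
........
........

Derivation:
Op 1 fold_right: fold axis v@4; visible region now rows[0,16) x cols[4,8) = 16x4
Op 2 fold_left: fold axis v@6; visible region now rows[0,16) x cols[4,6) = 16x2
Op 3 fold_left: fold axis v@5; visible region now rows[0,16) x cols[4,5) = 16x1
Op 4 fold_up: fold axis h@8; visible region now rows[0,8) x cols[4,5) = 8x1
Op 5 fold_up: fold axis h@4; visible region now rows[0,4) x cols[4,5) = 4x1
Op 6 cut(2, 0): punch at orig (2,4); cuts so far [(2, 4)]; region rows[0,4) x cols[4,5) = 4x1
Op 7 cut(3, 0): punch at orig (3,4); cuts so far [(2, 4), (3, 4)]; region rows[0,4) x cols[4,5) = 4x1
Unfold 1 (reflect across h@4): 4 holes -> [(2, 4), (3, 4), (4, 4), (5, 4)]
Unfold 2 (reflect across h@8): 8 holes -> [(2, 4), (3, 4), (4, 4), (5, 4), (10, 4), (11, 4), (12, 4), (13, 4)]
Unfold 3 (reflect across v@5): 16 holes -> [(2, 4), (2, 5), (3, 4), (3, 5), (4, 4), (4, 5), (5, 4), (5, 5), (10, 4), (10, 5), (11, 4), (11, 5), (12, 4), (12, 5), (13, 4), (13, 5)]
Unfold 4 (reflect across v@6): 32 holes -> [(2, 4), (2, 5), (2, 6), (2, 7), (3, 4), (3, 5), (3, 6), (3, 7), (4, 4), (4, 5), (4, 6), (4, 7), (5, 4), (5, 5), (5, 6), (5, 7), (10, 4), (10, 5), (10, 6), (10, 7), (11, 4), (11, 5), (11, 6), (11, 7), (12, 4), (12, 5), (12, 6), (12, 7), (13, 4), (13, 5), (13, 6), (13, 7)]
Unfold 5 (reflect across v@4): 64 holes -> [(2, 0), (2, 1), (2, 2), (2, 3), (2, 4), (2, 5), (2, 6), (2, 7), (3, 0), (3, 1), (3, 2), (3, 3), (3, 4), (3, 5), (3, 6), (3, 7), (4, 0), (4, 1), (4, 2), (4, 3), (4, 4), (4, 5), (4, 6), (4, 7), (5, 0), (5, 1), (5, 2), (5, 3), (5, 4), (5, 5), (5, 6), (5, 7), (10, 0), (10, 1), (10, 2), (10, 3), (10, 4), (10, 5), (10, 6), (10, 7), (11, 0), (11, 1), (11, 2), (11, 3), (11, 4), (11, 5), (11, 6), (11, 7), (12, 0), (12, 1), (12, 2), (12, 3), (12, 4), (12, 5), (12, 6), (12, 7), (13, 0), (13, 1), (13, 2), (13, 3), (13, 4), (13, 5), (13, 6), (13, 7)]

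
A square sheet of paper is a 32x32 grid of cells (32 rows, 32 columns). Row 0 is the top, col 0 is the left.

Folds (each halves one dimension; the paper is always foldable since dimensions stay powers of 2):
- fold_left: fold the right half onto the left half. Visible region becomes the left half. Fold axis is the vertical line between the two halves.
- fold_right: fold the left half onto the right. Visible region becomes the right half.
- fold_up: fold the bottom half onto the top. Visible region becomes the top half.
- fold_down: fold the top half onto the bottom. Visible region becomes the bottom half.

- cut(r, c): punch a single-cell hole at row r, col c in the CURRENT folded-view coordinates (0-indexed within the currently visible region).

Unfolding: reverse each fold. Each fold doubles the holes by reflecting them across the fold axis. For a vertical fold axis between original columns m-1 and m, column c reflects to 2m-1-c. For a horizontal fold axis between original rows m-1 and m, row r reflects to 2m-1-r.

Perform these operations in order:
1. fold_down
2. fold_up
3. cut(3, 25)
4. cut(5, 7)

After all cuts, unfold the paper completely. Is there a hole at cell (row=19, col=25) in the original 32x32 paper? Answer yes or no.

Op 1 fold_down: fold axis h@16; visible region now rows[16,32) x cols[0,32) = 16x32
Op 2 fold_up: fold axis h@24; visible region now rows[16,24) x cols[0,32) = 8x32
Op 3 cut(3, 25): punch at orig (19,25); cuts so far [(19, 25)]; region rows[16,24) x cols[0,32) = 8x32
Op 4 cut(5, 7): punch at orig (21,7); cuts so far [(19, 25), (21, 7)]; region rows[16,24) x cols[0,32) = 8x32
Unfold 1 (reflect across h@24): 4 holes -> [(19, 25), (21, 7), (26, 7), (28, 25)]
Unfold 2 (reflect across h@16): 8 holes -> [(3, 25), (5, 7), (10, 7), (12, 25), (19, 25), (21, 7), (26, 7), (28, 25)]
Holes: [(3, 25), (5, 7), (10, 7), (12, 25), (19, 25), (21, 7), (26, 7), (28, 25)]

Answer: yes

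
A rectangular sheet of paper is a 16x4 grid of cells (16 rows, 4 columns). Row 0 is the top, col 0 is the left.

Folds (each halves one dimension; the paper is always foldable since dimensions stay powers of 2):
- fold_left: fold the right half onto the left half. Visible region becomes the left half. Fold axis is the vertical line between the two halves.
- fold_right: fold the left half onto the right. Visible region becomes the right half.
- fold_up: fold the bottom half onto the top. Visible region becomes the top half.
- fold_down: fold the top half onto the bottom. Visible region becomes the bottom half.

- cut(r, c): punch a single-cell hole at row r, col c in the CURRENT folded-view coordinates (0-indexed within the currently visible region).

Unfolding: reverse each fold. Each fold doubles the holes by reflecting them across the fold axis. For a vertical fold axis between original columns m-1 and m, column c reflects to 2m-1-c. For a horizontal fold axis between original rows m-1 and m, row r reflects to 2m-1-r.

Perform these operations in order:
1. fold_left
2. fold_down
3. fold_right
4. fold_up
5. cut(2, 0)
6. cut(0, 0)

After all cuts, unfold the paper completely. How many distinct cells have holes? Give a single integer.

Answer: 32

Derivation:
Op 1 fold_left: fold axis v@2; visible region now rows[0,16) x cols[0,2) = 16x2
Op 2 fold_down: fold axis h@8; visible region now rows[8,16) x cols[0,2) = 8x2
Op 3 fold_right: fold axis v@1; visible region now rows[8,16) x cols[1,2) = 8x1
Op 4 fold_up: fold axis h@12; visible region now rows[8,12) x cols[1,2) = 4x1
Op 5 cut(2, 0): punch at orig (10,1); cuts so far [(10, 1)]; region rows[8,12) x cols[1,2) = 4x1
Op 6 cut(0, 0): punch at orig (8,1); cuts so far [(8, 1), (10, 1)]; region rows[8,12) x cols[1,2) = 4x1
Unfold 1 (reflect across h@12): 4 holes -> [(8, 1), (10, 1), (13, 1), (15, 1)]
Unfold 2 (reflect across v@1): 8 holes -> [(8, 0), (8, 1), (10, 0), (10, 1), (13, 0), (13, 1), (15, 0), (15, 1)]
Unfold 3 (reflect across h@8): 16 holes -> [(0, 0), (0, 1), (2, 0), (2, 1), (5, 0), (5, 1), (7, 0), (7, 1), (8, 0), (8, 1), (10, 0), (10, 1), (13, 0), (13, 1), (15, 0), (15, 1)]
Unfold 4 (reflect across v@2): 32 holes -> [(0, 0), (0, 1), (0, 2), (0, 3), (2, 0), (2, 1), (2, 2), (2, 3), (5, 0), (5, 1), (5, 2), (5, 3), (7, 0), (7, 1), (7, 2), (7, 3), (8, 0), (8, 1), (8, 2), (8, 3), (10, 0), (10, 1), (10, 2), (10, 3), (13, 0), (13, 1), (13, 2), (13, 3), (15, 0), (15, 1), (15, 2), (15, 3)]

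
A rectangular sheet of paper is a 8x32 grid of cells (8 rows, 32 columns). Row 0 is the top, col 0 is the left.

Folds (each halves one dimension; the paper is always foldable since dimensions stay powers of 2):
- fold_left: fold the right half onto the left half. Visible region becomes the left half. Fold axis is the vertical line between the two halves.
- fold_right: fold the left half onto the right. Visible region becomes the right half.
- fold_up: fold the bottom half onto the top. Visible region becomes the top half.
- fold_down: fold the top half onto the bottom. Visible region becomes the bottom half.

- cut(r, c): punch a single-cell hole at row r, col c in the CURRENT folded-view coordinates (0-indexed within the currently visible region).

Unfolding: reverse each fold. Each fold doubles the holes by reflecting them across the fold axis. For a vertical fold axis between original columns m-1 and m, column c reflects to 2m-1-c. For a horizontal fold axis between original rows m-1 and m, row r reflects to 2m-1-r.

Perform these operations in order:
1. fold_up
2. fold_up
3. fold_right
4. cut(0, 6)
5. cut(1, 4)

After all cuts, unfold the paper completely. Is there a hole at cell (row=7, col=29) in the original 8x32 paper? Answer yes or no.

Op 1 fold_up: fold axis h@4; visible region now rows[0,4) x cols[0,32) = 4x32
Op 2 fold_up: fold axis h@2; visible region now rows[0,2) x cols[0,32) = 2x32
Op 3 fold_right: fold axis v@16; visible region now rows[0,2) x cols[16,32) = 2x16
Op 4 cut(0, 6): punch at orig (0,22); cuts so far [(0, 22)]; region rows[0,2) x cols[16,32) = 2x16
Op 5 cut(1, 4): punch at orig (1,20); cuts so far [(0, 22), (1, 20)]; region rows[0,2) x cols[16,32) = 2x16
Unfold 1 (reflect across v@16): 4 holes -> [(0, 9), (0, 22), (1, 11), (1, 20)]
Unfold 2 (reflect across h@2): 8 holes -> [(0, 9), (0, 22), (1, 11), (1, 20), (2, 11), (2, 20), (3, 9), (3, 22)]
Unfold 3 (reflect across h@4): 16 holes -> [(0, 9), (0, 22), (1, 11), (1, 20), (2, 11), (2, 20), (3, 9), (3, 22), (4, 9), (4, 22), (5, 11), (5, 20), (6, 11), (6, 20), (7, 9), (7, 22)]
Holes: [(0, 9), (0, 22), (1, 11), (1, 20), (2, 11), (2, 20), (3, 9), (3, 22), (4, 9), (4, 22), (5, 11), (5, 20), (6, 11), (6, 20), (7, 9), (7, 22)]

Answer: no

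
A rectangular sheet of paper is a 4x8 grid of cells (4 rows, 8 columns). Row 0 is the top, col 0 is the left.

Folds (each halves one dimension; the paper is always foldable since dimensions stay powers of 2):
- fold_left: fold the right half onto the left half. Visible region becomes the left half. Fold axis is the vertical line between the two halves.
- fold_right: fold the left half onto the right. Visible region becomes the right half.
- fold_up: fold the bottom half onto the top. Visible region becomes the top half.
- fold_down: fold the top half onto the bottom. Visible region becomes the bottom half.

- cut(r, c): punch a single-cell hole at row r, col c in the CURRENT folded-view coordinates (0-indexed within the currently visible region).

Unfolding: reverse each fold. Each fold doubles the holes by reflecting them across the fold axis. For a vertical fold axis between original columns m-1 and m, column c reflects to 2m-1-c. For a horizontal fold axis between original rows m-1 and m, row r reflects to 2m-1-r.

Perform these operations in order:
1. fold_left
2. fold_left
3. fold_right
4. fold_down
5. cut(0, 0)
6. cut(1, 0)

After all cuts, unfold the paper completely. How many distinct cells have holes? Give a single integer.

Answer: 32

Derivation:
Op 1 fold_left: fold axis v@4; visible region now rows[0,4) x cols[0,4) = 4x4
Op 2 fold_left: fold axis v@2; visible region now rows[0,4) x cols[0,2) = 4x2
Op 3 fold_right: fold axis v@1; visible region now rows[0,4) x cols[1,2) = 4x1
Op 4 fold_down: fold axis h@2; visible region now rows[2,4) x cols[1,2) = 2x1
Op 5 cut(0, 0): punch at orig (2,1); cuts so far [(2, 1)]; region rows[2,4) x cols[1,2) = 2x1
Op 6 cut(1, 0): punch at orig (3,1); cuts so far [(2, 1), (3, 1)]; region rows[2,4) x cols[1,2) = 2x1
Unfold 1 (reflect across h@2): 4 holes -> [(0, 1), (1, 1), (2, 1), (3, 1)]
Unfold 2 (reflect across v@1): 8 holes -> [(0, 0), (0, 1), (1, 0), (1, 1), (2, 0), (2, 1), (3, 0), (3, 1)]
Unfold 3 (reflect across v@2): 16 holes -> [(0, 0), (0, 1), (0, 2), (0, 3), (1, 0), (1, 1), (1, 2), (1, 3), (2, 0), (2, 1), (2, 2), (2, 3), (3, 0), (3, 1), (3, 2), (3, 3)]
Unfold 4 (reflect across v@4): 32 holes -> [(0, 0), (0, 1), (0, 2), (0, 3), (0, 4), (0, 5), (0, 6), (0, 7), (1, 0), (1, 1), (1, 2), (1, 3), (1, 4), (1, 5), (1, 6), (1, 7), (2, 0), (2, 1), (2, 2), (2, 3), (2, 4), (2, 5), (2, 6), (2, 7), (3, 0), (3, 1), (3, 2), (3, 3), (3, 4), (3, 5), (3, 6), (3, 7)]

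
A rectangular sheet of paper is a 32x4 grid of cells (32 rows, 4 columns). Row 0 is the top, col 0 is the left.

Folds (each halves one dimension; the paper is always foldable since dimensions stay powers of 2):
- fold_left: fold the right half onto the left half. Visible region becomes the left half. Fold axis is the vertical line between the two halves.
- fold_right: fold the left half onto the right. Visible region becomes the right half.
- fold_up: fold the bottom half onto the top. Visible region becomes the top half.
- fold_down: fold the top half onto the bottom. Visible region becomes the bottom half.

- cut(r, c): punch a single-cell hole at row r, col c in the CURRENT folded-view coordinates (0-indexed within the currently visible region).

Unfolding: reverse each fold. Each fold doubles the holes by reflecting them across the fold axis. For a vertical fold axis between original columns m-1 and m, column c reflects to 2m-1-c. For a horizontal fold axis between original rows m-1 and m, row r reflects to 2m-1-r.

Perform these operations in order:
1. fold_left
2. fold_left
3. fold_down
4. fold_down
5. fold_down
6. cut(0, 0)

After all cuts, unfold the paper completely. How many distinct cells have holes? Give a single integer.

Op 1 fold_left: fold axis v@2; visible region now rows[0,32) x cols[0,2) = 32x2
Op 2 fold_left: fold axis v@1; visible region now rows[0,32) x cols[0,1) = 32x1
Op 3 fold_down: fold axis h@16; visible region now rows[16,32) x cols[0,1) = 16x1
Op 4 fold_down: fold axis h@24; visible region now rows[24,32) x cols[0,1) = 8x1
Op 5 fold_down: fold axis h@28; visible region now rows[28,32) x cols[0,1) = 4x1
Op 6 cut(0, 0): punch at orig (28,0); cuts so far [(28, 0)]; region rows[28,32) x cols[0,1) = 4x1
Unfold 1 (reflect across h@28): 2 holes -> [(27, 0), (28, 0)]
Unfold 2 (reflect across h@24): 4 holes -> [(19, 0), (20, 0), (27, 0), (28, 0)]
Unfold 3 (reflect across h@16): 8 holes -> [(3, 0), (4, 0), (11, 0), (12, 0), (19, 0), (20, 0), (27, 0), (28, 0)]
Unfold 4 (reflect across v@1): 16 holes -> [(3, 0), (3, 1), (4, 0), (4, 1), (11, 0), (11, 1), (12, 0), (12, 1), (19, 0), (19, 1), (20, 0), (20, 1), (27, 0), (27, 1), (28, 0), (28, 1)]
Unfold 5 (reflect across v@2): 32 holes -> [(3, 0), (3, 1), (3, 2), (3, 3), (4, 0), (4, 1), (4, 2), (4, 3), (11, 0), (11, 1), (11, 2), (11, 3), (12, 0), (12, 1), (12, 2), (12, 3), (19, 0), (19, 1), (19, 2), (19, 3), (20, 0), (20, 1), (20, 2), (20, 3), (27, 0), (27, 1), (27, 2), (27, 3), (28, 0), (28, 1), (28, 2), (28, 3)]

Answer: 32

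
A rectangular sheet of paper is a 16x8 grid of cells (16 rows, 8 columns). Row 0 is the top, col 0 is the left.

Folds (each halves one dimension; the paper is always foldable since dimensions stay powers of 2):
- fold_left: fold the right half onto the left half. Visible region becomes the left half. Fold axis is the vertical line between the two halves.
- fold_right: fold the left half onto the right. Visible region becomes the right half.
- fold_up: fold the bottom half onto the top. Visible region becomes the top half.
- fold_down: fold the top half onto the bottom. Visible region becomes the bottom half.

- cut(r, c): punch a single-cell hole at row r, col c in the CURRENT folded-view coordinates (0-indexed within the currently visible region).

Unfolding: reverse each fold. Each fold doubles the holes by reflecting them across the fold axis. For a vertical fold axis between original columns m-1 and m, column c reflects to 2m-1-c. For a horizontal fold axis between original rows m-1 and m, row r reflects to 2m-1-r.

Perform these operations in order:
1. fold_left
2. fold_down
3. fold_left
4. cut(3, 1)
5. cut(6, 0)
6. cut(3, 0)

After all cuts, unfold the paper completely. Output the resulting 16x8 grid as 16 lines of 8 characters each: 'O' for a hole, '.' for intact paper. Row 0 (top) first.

Answer: ........
O..OO..O
........
........
OOOOOOOO
........
........
........
........
........
........
OOOOOOOO
........
........
O..OO..O
........

Derivation:
Op 1 fold_left: fold axis v@4; visible region now rows[0,16) x cols[0,4) = 16x4
Op 2 fold_down: fold axis h@8; visible region now rows[8,16) x cols[0,4) = 8x4
Op 3 fold_left: fold axis v@2; visible region now rows[8,16) x cols[0,2) = 8x2
Op 4 cut(3, 1): punch at orig (11,1); cuts so far [(11, 1)]; region rows[8,16) x cols[0,2) = 8x2
Op 5 cut(6, 0): punch at orig (14,0); cuts so far [(11, 1), (14, 0)]; region rows[8,16) x cols[0,2) = 8x2
Op 6 cut(3, 0): punch at orig (11,0); cuts so far [(11, 0), (11, 1), (14, 0)]; region rows[8,16) x cols[0,2) = 8x2
Unfold 1 (reflect across v@2): 6 holes -> [(11, 0), (11, 1), (11, 2), (11, 3), (14, 0), (14, 3)]
Unfold 2 (reflect across h@8): 12 holes -> [(1, 0), (1, 3), (4, 0), (4, 1), (4, 2), (4, 3), (11, 0), (11, 1), (11, 2), (11, 3), (14, 0), (14, 3)]
Unfold 3 (reflect across v@4): 24 holes -> [(1, 0), (1, 3), (1, 4), (1, 7), (4, 0), (4, 1), (4, 2), (4, 3), (4, 4), (4, 5), (4, 6), (4, 7), (11, 0), (11, 1), (11, 2), (11, 3), (11, 4), (11, 5), (11, 6), (11, 7), (14, 0), (14, 3), (14, 4), (14, 7)]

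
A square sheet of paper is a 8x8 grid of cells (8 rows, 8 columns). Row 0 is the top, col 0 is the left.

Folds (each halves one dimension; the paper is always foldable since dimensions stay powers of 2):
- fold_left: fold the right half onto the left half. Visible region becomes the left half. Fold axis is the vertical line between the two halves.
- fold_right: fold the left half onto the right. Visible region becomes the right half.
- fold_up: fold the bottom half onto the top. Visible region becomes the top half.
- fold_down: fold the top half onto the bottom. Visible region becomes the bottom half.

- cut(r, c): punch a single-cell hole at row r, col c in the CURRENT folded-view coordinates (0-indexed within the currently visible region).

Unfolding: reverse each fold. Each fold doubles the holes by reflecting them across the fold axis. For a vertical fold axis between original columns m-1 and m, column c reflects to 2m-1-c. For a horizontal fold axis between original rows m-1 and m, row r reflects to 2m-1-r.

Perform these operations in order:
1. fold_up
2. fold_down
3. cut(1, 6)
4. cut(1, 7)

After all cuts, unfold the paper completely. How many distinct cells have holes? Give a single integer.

Answer: 8

Derivation:
Op 1 fold_up: fold axis h@4; visible region now rows[0,4) x cols[0,8) = 4x8
Op 2 fold_down: fold axis h@2; visible region now rows[2,4) x cols[0,8) = 2x8
Op 3 cut(1, 6): punch at orig (3,6); cuts so far [(3, 6)]; region rows[2,4) x cols[0,8) = 2x8
Op 4 cut(1, 7): punch at orig (3,7); cuts so far [(3, 6), (3, 7)]; region rows[2,4) x cols[0,8) = 2x8
Unfold 1 (reflect across h@2): 4 holes -> [(0, 6), (0, 7), (3, 6), (3, 7)]
Unfold 2 (reflect across h@4): 8 holes -> [(0, 6), (0, 7), (3, 6), (3, 7), (4, 6), (4, 7), (7, 6), (7, 7)]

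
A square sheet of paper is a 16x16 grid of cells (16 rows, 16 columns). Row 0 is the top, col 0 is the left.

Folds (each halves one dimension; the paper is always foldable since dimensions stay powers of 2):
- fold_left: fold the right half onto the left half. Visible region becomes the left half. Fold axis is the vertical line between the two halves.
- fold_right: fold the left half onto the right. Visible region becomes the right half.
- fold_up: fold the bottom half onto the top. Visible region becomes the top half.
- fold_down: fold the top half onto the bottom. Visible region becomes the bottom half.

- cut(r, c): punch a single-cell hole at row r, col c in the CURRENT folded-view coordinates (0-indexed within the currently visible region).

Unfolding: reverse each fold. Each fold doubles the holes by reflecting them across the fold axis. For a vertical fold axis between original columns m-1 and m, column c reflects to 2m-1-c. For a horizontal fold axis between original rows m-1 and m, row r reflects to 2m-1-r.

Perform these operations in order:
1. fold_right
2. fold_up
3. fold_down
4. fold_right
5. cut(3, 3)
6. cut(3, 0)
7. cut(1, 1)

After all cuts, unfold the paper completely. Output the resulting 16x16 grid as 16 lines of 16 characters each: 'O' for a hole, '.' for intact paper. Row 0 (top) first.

Answer: O..OO..OO..OO..O
................
..O..O....O..O..
................
................
..O..O....O..O..
................
O..OO..OO..OO..O
O..OO..OO..OO..O
................
..O..O....O..O..
................
................
..O..O....O..O..
................
O..OO..OO..OO..O

Derivation:
Op 1 fold_right: fold axis v@8; visible region now rows[0,16) x cols[8,16) = 16x8
Op 2 fold_up: fold axis h@8; visible region now rows[0,8) x cols[8,16) = 8x8
Op 3 fold_down: fold axis h@4; visible region now rows[4,8) x cols[8,16) = 4x8
Op 4 fold_right: fold axis v@12; visible region now rows[4,8) x cols[12,16) = 4x4
Op 5 cut(3, 3): punch at orig (7,15); cuts so far [(7, 15)]; region rows[4,8) x cols[12,16) = 4x4
Op 6 cut(3, 0): punch at orig (7,12); cuts so far [(7, 12), (7, 15)]; region rows[4,8) x cols[12,16) = 4x4
Op 7 cut(1, 1): punch at orig (5,13); cuts so far [(5, 13), (7, 12), (7, 15)]; region rows[4,8) x cols[12,16) = 4x4
Unfold 1 (reflect across v@12): 6 holes -> [(5, 10), (5, 13), (7, 8), (7, 11), (7, 12), (7, 15)]
Unfold 2 (reflect across h@4): 12 holes -> [(0, 8), (0, 11), (0, 12), (0, 15), (2, 10), (2, 13), (5, 10), (5, 13), (7, 8), (7, 11), (7, 12), (7, 15)]
Unfold 3 (reflect across h@8): 24 holes -> [(0, 8), (0, 11), (0, 12), (0, 15), (2, 10), (2, 13), (5, 10), (5, 13), (7, 8), (7, 11), (7, 12), (7, 15), (8, 8), (8, 11), (8, 12), (8, 15), (10, 10), (10, 13), (13, 10), (13, 13), (15, 8), (15, 11), (15, 12), (15, 15)]
Unfold 4 (reflect across v@8): 48 holes -> [(0, 0), (0, 3), (0, 4), (0, 7), (0, 8), (0, 11), (0, 12), (0, 15), (2, 2), (2, 5), (2, 10), (2, 13), (5, 2), (5, 5), (5, 10), (5, 13), (7, 0), (7, 3), (7, 4), (7, 7), (7, 8), (7, 11), (7, 12), (7, 15), (8, 0), (8, 3), (8, 4), (8, 7), (8, 8), (8, 11), (8, 12), (8, 15), (10, 2), (10, 5), (10, 10), (10, 13), (13, 2), (13, 5), (13, 10), (13, 13), (15, 0), (15, 3), (15, 4), (15, 7), (15, 8), (15, 11), (15, 12), (15, 15)]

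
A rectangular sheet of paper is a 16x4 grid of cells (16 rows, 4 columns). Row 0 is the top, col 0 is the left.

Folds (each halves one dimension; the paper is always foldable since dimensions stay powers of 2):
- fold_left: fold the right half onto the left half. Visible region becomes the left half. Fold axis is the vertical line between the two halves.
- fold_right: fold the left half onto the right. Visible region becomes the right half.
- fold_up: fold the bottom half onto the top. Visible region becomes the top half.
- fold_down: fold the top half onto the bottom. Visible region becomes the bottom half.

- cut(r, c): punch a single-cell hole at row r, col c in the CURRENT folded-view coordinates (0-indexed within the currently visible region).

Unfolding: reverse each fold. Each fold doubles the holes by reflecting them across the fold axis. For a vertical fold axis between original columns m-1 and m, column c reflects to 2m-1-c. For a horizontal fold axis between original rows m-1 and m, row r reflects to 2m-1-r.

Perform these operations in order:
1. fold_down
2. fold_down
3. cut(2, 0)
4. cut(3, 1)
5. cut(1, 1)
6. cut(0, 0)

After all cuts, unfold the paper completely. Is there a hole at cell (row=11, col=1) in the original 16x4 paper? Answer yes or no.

Answer: no

Derivation:
Op 1 fold_down: fold axis h@8; visible region now rows[8,16) x cols[0,4) = 8x4
Op 2 fold_down: fold axis h@12; visible region now rows[12,16) x cols[0,4) = 4x4
Op 3 cut(2, 0): punch at orig (14,0); cuts so far [(14, 0)]; region rows[12,16) x cols[0,4) = 4x4
Op 4 cut(3, 1): punch at orig (15,1); cuts so far [(14, 0), (15, 1)]; region rows[12,16) x cols[0,4) = 4x4
Op 5 cut(1, 1): punch at orig (13,1); cuts so far [(13, 1), (14, 0), (15, 1)]; region rows[12,16) x cols[0,4) = 4x4
Op 6 cut(0, 0): punch at orig (12,0); cuts so far [(12, 0), (13, 1), (14, 0), (15, 1)]; region rows[12,16) x cols[0,4) = 4x4
Unfold 1 (reflect across h@12): 8 holes -> [(8, 1), (9, 0), (10, 1), (11, 0), (12, 0), (13, 1), (14, 0), (15, 1)]
Unfold 2 (reflect across h@8): 16 holes -> [(0, 1), (1, 0), (2, 1), (3, 0), (4, 0), (5, 1), (6, 0), (7, 1), (8, 1), (9, 0), (10, 1), (11, 0), (12, 0), (13, 1), (14, 0), (15, 1)]
Holes: [(0, 1), (1, 0), (2, 1), (3, 0), (4, 0), (5, 1), (6, 0), (7, 1), (8, 1), (9, 0), (10, 1), (11, 0), (12, 0), (13, 1), (14, 0), (15, 1)]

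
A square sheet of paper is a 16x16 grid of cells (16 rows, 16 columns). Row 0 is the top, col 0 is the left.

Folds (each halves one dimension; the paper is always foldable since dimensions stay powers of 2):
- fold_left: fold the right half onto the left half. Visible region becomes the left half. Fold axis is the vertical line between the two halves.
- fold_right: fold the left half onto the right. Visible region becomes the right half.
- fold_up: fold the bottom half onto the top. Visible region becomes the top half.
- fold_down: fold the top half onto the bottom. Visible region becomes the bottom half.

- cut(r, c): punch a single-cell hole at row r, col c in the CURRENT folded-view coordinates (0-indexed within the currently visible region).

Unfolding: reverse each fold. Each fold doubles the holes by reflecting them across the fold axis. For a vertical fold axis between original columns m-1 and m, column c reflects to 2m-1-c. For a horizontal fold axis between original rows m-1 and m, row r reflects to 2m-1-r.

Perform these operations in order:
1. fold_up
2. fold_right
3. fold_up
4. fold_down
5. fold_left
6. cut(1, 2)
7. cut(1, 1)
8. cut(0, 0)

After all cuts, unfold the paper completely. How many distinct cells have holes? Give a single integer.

Op 1 fold_up: fold axis h@8; visible region now rows[0,8) x cols[0,16) = 8x16
Op 2 fold_right: fold axis v@8; visible region now rows[0,8) x cols[8,16) = 8x8
Op 3 fold_up: fold axis h@4; visible region now rows[0,4) x cols[8,16) = 4x8
Op 4 fold_down: fold axis h@2; visible region now rows[2,4) x cols[8,16) = 2x8
Op 5 fold_left: fold axis v@12; visible region now rows[2,4) x cols[8,12) = 2x4
Op 6 cut(1, 2): punch at orig (3,10); cuts so far [(3, 10)]; region rows[2,4) x cols[8,12) = 2x4
Op 7 cut(1, 1): punch at orig (3,9); cuts so far [(3, 9), (3, 10)]; region rows[2,4) x cols[8,12) = 2x4
Op 8 cut(0, 0): punch at orig (2,8); cuts so far [(2, 8), (3, 9), (3, 10)]; region rows[2,4) x cols[8,12) = 2x4
Unfold 1 (reflect across v@12): 6 holes -> [(2, 8), (2, 15), (3, 9), (3, 10), (3, 13), (3, 14)]
Unfold 2 (reflect across h@2): 12 holes -> [(0, 9), (0, 10), (0, 13), (0, 14), (1, 8), (1, 15), (2, 8), (2, 15), (3, 9), (3, 10), (3, 13), (3, 14)]
Unfold 3 (reflect across h@4): 24 holes -> [(0, 9), (0, 10), (0, 13), (0, 14), (1, 8), (1, 15), (2, 8), (2, 15), (3, 9), (3, 10), (3, 13), (3, 14), (4, 9), (4, 10), (4, 13), (4, 14), (5, 8), (5, 15), (6, 8), (6, 15), (7, 9), (7, 10), (7, 13), (7, 14)]
Unfold 4 (reflect across v@8): 48 holes -> [(0, 1), (0, 2), (0, 5), (0, 6), (0, 9), (0, 10), (0, 13), (0, 14), (1, 0), (1, 7), (1, 8), (1, 15), (2, 0), (2, 7), (2, 8), (2, 15), (3, 1), (3, 2), (3, 5), (3, 6), (3, 9), (3, 10), (3, 13), (3, 14), (4, 1), (4, 2), (4, 5), (4, 6), (4, 9), (4, 10), (4, 13), (4, 14), (5, 0), (5, 7), (5, 8), (5, 15), (6, 0), (6, 7), (6, 8), (6, 15), (7, 1), (7, 2), (7, 5), (7, 6), (7, 9), (7, 10), (7, 13), (7, 14)]
Unfold 5 (reflect across h@8): 96 holes -> [(0, 1), (0, 2), (0, 5), (0, 6), (0, 9), (0, 10), (0, 13), (0, 14), (1, 0), (1, 7), (1, 8), (1, 15), (2, 0), (2, 7), (2, 8), (2, 15), (3, 1), (3, 2), (3, 5), (3, 6), (3, 9), (3, 10), (3, 13), (3, 14), (4, 1), (4, 2), (4, 5), (4, 6), (4, 9), (4, 10), (4, 13), (4, 14), (5, 0), (5, 7), (5, 8), (5, 15), (6, 0), (6, 7), (6, 8), (6, 15), (7, 1), (7, 2), (7, 5), (7, 6), (7, 9), (7, 10), (7, 13), (7, 14), (8, 1), (8, 2), (8, 5), (8, 6), (8, 9), (8, 10), (8, 13), (8, 14), (9, 0), (9, 7), (9, 8), (9, 15), (10, 0), (10, 7), (10, 8), (10, 15), (11, 1), (11, 2), (11, 5), (11, 6), (11, 9), (11, 10), (11, 13), (11, 14), (12, 1), (12, 2), (12, 5), (12, 6), (12, 9), (12, 10), (12, 13), (12, 14), (13, 0), (13, 7), (13, 8), (13, 15), (14, 0), (14, 7), (14, 8), (14, 15), (15, 1), (15, 2), (15, 5), (15, 6), (15, 9), (15, 10), (15, 13), (15, 14)]

Answer: 96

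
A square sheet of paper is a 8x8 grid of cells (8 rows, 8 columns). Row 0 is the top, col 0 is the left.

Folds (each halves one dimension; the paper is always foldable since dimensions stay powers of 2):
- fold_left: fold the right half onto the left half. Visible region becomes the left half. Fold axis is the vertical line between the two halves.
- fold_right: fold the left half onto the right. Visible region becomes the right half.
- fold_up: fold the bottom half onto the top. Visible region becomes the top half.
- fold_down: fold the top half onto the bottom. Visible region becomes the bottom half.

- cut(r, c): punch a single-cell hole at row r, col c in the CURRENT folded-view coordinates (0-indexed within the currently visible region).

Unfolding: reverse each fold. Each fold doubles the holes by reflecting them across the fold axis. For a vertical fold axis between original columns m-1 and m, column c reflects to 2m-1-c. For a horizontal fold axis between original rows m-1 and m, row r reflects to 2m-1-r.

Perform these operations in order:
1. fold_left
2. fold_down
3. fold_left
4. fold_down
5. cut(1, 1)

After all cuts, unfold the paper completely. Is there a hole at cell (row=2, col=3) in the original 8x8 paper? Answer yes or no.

Answer: no

Derivation:
Op 1 fold_left: fold axis v@4; visible region now rows[0,8) x cols[0,4) = 8x4
Op 2 fold_down: fold axis h@4; visible region now rows[4,8) x cols[0,4) = 4x4
Op 3 fold_left: fold axis v@2; visible region now rows[4,8) x cols[0,2) = 4x2
Op 4 fold_down: fold axis h@6; visible region now rows[6,8) x cols[0,2) = 2x2
Op 5 cut(1, 1): punch at orig (7,1); cuts so far [(7, 1)]; region rows[6,8) x cols[0,2) = 2x2
Unfold 1 (reflect across h@6): 2 holes -> [(4, 1), (7, 1)]
Unfold 2 (reflect across v@2): 4 holes -> [(4, 1), (4, 2), (7, 1), (7, 2)]
Unfold 3 (reflect across h@4): 8 holes -> [(0, 1), (0, 2), (3, 1), (3, 2), (4, 1), (4, 2), (7, 1), (7, 2)]
Unfold 4 (reflect across v@4): 16 holes -> [(0, 1), (0, 2), (0, 5), (0, 6), (3, 1), (3, 2), (3, 5), (3, 6), (4, 1), (4, 2), (4, 5), (4, 6), (7, 1), (7, 2), (7, 5), (7, 6)]
Holes: [(0, 1), (0, 2), (0, 5), (0, 6), (3, 1), (3, 2), (3, 5), (3, 6), (4, 1), (4, 2), (4, 5), (4, 6), (7, 1), (7, 2), (7, 5), (7, 6)]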